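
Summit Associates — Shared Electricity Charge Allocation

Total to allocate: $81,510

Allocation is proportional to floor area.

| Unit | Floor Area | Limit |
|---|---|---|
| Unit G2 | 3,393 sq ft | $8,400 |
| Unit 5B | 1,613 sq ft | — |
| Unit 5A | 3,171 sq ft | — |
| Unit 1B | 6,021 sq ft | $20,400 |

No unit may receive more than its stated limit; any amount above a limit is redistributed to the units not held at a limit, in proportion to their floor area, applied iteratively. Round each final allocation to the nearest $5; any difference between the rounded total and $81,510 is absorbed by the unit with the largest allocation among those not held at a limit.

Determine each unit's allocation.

Total floor area = 14,198.
Pro-rata shares before constraints: Unit G2 19,479.04; Unit 5B 9,260.15; Unit 5A 18,204.55; Unit 1B 34,566.26.
Held at cap: Unit G2 ($8,400), Unit 1B ($20,400); residual $52,710 reallocated over remaining floor area 4,784.
Redistributed shares: Unit 5B 17,772.00 → $17,770; Unit 5A 34,938.00 → $34,940.

Unit G2: $8,400 | Unit 5B: $17,770 | Unit 5A: $34,940 | Unit 1B: $20,400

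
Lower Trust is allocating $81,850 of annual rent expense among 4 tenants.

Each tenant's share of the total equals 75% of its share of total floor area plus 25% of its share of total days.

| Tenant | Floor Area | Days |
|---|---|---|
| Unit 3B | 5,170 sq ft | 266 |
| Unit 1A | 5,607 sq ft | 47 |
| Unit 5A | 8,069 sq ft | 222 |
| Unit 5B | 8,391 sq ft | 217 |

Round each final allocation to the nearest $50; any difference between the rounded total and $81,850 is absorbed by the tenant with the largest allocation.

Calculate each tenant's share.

Unit 3B: $18,900 · Unit 1A: $13,900 · Unit 5A: $24,250 · Unit 5B: $24,800

Floor area total 27,237; days total 752.
Blended shares (75% floor area + 25% days): Unit 3B 0.2308; Unit 1A 0.1700; Unit 5A 0.2960; Unit 5B 0.3032.
Pro-rata amounts: Unit 3B 18,890.35; Unit 1A 13,916.12; Unit 5A 24,226.93; Unit 5B 24,816.60.
Rounded to nearest $50: Unit 3B $18,900; Unit 1A $13,900; Unit 5A $24,250; Unit 5B $24,800. Sum = $81,850.
Sum already equals the total — no adjustment.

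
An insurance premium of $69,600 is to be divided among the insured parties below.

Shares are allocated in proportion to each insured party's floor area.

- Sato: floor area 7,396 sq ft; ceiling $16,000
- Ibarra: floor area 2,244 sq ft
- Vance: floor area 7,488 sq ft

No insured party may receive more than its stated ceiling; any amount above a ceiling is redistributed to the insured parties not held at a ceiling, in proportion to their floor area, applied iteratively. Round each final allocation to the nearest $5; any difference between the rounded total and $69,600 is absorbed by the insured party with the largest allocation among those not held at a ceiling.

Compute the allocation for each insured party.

Total floor area = 17,128.
Pro-rata shares before constraints: Sato 30,053.81; Ibarra 9,118.54; Vance 30,427.65.
Cap binds for Sato ($16,000); residual $53,600 reallocated over remaining floor area 9,732.
Remaining shares: Ibarra 12,359.06 → $12,360; Vance 41,240.94 → $41,240.

Sato: $16,000; Ibarra: $12,360; Vance: $41,240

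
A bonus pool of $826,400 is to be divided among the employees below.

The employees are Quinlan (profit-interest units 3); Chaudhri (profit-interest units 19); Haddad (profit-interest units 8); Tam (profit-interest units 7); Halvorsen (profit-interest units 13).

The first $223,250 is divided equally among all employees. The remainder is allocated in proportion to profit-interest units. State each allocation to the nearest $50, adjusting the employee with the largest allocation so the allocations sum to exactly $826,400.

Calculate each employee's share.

$223,250 shared equally gives $44,650 per employee.
Remainder $603,150 by profit-interest units (total 50): Quinlan 36,189.00 → $36,200; Chaudhri 229,197.00 → $229,200; Haddad 96,504.00 → $96,500; Tam 84,441.00 → $84,450; Halvorsen 156,819.00 → $156,800.
Totals: Quinlan $44,650 + $36,200 = $80,850; Chaudhri $44,650 + $229,200 = $273,850; Haddad $44,650 + $96,500 = $141,150; Tam $44,650 + $84,450 = $129,100; Halvorsen $44,650 + $156,800 = $201,450.

Quinlan: $80,850; Chaudhri: $273,850; Haddad: $141,150; Tam: $129,100; Halvorsen: $201,450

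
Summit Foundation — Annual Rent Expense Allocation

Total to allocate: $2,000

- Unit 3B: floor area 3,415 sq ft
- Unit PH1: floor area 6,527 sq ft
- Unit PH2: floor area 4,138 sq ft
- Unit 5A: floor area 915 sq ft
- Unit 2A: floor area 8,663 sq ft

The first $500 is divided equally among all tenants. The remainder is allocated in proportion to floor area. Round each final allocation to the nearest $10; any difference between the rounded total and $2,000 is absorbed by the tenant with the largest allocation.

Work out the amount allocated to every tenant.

Unit 3B: $320 | Unit PH1: $510 | Unit PH2: $360 | Unit 5A: $160 | Unit 2A: $650

$500 shared equally gives $100 per tenant.
Remainder $1,500 by floor area (total 23,658): Unit 3B 216.52 → $220; Unit PH1 413.83 → $410; Unit PH2 262.36 → $260; Unit 5A 58.01 → $60; Unit 2A 549.26 → $550.
Totals: Unit 3B $100 + $220 = $320; Unit PH1 $100 + $410 = $510; Unit PH2 $100 + $260 = $360; Unit 5A $100 + $60 = $160; Unit 2A $100 + $550 = $650.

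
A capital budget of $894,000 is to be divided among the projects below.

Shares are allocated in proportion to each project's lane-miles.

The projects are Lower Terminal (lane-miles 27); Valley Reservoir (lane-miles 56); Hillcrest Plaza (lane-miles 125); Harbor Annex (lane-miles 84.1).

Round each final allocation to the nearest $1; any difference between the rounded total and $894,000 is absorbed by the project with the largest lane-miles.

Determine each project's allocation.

Total lane-miles = 292.1.
Pro-rata amounts: Lower Terminal 27/292.1 × $894,000 = 82,636.08; Valley Reservoir 56/292.1 × $894,000 = 171,393.36; Hillcrest Plaza 125/292.1 × $894,000 = 382,574.46; Harbor Annex 84.1/292.1 × $894,000 = 257,396.10.
At nearest $1: Lower Terminal $82,636; Valley Reservoir $171,393; Hillcrest Plaza $382,574; Harbor Annex $257,396. Sum = $893,999.
Difference $894,000 − $893,999 = +$1 applied to largest lane-miles (Hillcrest Plaza): Hillcrest Plaza becomes $382,575.

Lower Terminal: $82,636; Valley Reservoir: $171,393; Hillcrest Plaza: $382,575; Harbor Annex: $257,396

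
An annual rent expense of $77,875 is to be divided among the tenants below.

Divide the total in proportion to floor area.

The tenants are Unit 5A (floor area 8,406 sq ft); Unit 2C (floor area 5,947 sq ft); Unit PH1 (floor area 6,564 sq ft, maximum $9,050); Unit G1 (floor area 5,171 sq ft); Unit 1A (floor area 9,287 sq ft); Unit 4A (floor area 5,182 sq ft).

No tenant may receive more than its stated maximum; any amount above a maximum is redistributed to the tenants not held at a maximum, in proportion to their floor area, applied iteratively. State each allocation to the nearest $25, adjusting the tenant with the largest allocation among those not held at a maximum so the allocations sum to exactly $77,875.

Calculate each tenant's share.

Sum of floor area: 40,557.
Unconstrained shares: Unit 5A 16,140.67; Unit 2C 11,419.06; Unit PH1 12,603.78; Unit G1 9,929.03; Unit 1A 17,832.31; Unit 4A 9,950.15.
Held at cap: Unit PH1 ($9,050); remaining pool $68,825 reallocated over remaining floor area 33,993.
Redistributed shares: Unit 5A 17,019.47 → $17,025; Unit 2C 12,040.78 → $12,050; Unit G1 10,469.63 → $10,475; Unit 1A 18,803.22 → $18,800; Unit 4A 10,491.90 → $10,500.
Rounding difference −$25 applied to Unit 1A → $18,775.

Unit 5A: $17,025; Unit 2C: $12,050; Unit PH1: $9,050; Unit G1: $10,475; Unit 1A: $18,775; Unit 4A: $10,500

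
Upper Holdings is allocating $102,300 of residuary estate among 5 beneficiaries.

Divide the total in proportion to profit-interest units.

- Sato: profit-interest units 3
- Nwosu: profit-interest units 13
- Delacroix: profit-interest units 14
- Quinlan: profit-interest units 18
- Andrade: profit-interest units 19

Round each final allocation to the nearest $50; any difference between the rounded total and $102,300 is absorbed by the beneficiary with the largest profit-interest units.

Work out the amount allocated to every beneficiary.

Sum of profit-interest units: 67.
Proportional shares: Sato 3/67 × $102,300 = 4,580.60; Nwosu 13/67 × $102,300 = 19,849.25; Delacroix 14/67 × $102,300 = 21,376.12; Quinlan 18/67 × $102,300 = 27,483.58; Andrade 19/67 × $102,300 = 29,010.45.
After rounding ($50): Sato $4,600; Nwosu $19,850; Delacroix $21,400; Quinlan $27,500; Andrade $29,000. Sum = $102,350.
Difference $102,300 − $102,350 = −$50 applied to largest profit-interest units (Andrade): Andrade becomes $28,950.

Sato: $4,600 | Nwosu: $19,850 | Delacroix: $21,400 | Quinlan: $27,500 | Andrade: $28,950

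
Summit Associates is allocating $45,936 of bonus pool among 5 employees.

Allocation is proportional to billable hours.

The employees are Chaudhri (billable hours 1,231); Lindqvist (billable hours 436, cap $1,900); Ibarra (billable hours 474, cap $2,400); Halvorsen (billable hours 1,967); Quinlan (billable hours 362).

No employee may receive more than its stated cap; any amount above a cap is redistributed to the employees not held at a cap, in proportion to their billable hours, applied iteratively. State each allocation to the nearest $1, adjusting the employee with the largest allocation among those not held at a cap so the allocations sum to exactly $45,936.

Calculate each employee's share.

Chaudhri: $14,397 | Lindqvist: $1,900 | Ibarra: $2,400 | Halvorsen: $23,005 | Quinlan: $4,234

Total billable hours = 4,470.
Proportional shares (ignoring caps): Chaudhri 12,650.38; Lindqvist 4,480.56; Ibarra 4,871.07; Halvorsen 20,213.90; Quinlan 3,720.10.
Cap binds for Lindqvist ($1,900), Ibarra ($2,400); residual $41,636 reallocated over remaining billable hours 3,560.
Shares after redistribution: Chaudhri 14,397.17 → $14,397; Halvorsen 23,005.06 → $23,005; Quinlan 4,233.77 → $4,234.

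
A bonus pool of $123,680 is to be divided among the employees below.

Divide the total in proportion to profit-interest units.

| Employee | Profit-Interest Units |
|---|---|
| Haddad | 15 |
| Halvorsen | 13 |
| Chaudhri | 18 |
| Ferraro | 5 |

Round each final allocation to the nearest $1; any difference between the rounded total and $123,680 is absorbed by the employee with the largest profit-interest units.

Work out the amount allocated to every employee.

Sum of profit-interest units: 51.
Unrounded shares: Haddad 15/51 × $123,680 = 36,376.47; Halvorsen 13/51 × $123,680 = 31,526.27; Chaudhri 18/51 × $123,680 = 43,651.76; Ferraro 5/51 × $123,680 = 12,125.49.
After rounding ($1): Haddad $36,376; Halvorsen $31,526; Chaudhri $43,652; Ferraro $12,125. Sum = $123,679.
Difference $123,680 − $123,679 = +$1 applied to largest profit-interest units (Chaudhri): Chaudhri becomes $43,653.

Haddad: $36,376 | Halvorsen: $31,526 | Chaudhri: $43,653 | Ferraro: $12,125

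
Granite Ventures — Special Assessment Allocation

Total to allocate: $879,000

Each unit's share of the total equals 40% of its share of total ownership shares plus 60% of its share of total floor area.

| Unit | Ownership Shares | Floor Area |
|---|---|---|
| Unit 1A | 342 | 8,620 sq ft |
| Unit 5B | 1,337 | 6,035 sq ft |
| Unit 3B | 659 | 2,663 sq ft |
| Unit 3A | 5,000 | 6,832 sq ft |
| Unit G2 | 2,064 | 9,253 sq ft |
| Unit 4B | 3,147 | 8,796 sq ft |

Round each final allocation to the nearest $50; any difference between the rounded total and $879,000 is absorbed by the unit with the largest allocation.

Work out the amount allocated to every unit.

Totals — ownership shares 12,549, floor area 42,199.
Composite weights (40% ownership shares + 60% floor area): Unit 1A 0.1335; Unit 5B 0.1284; Unit 3B 0.0589; Unit 3A 0.2565; Unit G2 0.1974; Unit 4B 0.2254.
Raw shares: Unit 1A 117,314.34; Unit 5B 112,885.28; Unit 3B 51,745.95; Unit 3A 225,476.68; Unit G2 173,472.81; Unit 4B 198,104.94.
Rounded to nearest $50: Unit 1A $117,300; Unit 5B $112,900; Unit 3B $51,750; Unit 3A $225,500; Unit G2 $173,450; Unit 4B $198,100. Sum = $879,000.
Rounded total matches; no reconciliation needed.

Unit 1A: $117,300 | Unit 5B: $112,900 | Unit 3B: $51,750 | Unit 3A: $225,500 | Unit G2: $173,450 | Unit 4B: $198,100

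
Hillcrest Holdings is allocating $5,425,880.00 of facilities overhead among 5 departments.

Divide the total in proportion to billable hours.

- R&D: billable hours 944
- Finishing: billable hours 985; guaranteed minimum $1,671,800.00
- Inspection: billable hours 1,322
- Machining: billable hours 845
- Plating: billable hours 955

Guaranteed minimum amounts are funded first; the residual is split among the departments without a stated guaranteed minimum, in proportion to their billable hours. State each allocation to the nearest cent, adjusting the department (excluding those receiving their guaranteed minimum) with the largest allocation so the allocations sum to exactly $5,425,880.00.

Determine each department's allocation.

R&D: $871,581.78; Finishing: $1,671,800.00; Inspection: $1,220,583.81; Machining: $780,176.49; Plating: $881,737.92

Minimums first: Finishing $1,671,800.00. Residual $3,754,080.00.
Residual split over remaining billable hours 4,066: R&D 871,581.7806 → $871,581.78; Inspection 1,220,583.8072 → $1,220,583.81; Machining 780,176.4879 → $780,176.49; Plating 881,737.9242 → $881,737.92.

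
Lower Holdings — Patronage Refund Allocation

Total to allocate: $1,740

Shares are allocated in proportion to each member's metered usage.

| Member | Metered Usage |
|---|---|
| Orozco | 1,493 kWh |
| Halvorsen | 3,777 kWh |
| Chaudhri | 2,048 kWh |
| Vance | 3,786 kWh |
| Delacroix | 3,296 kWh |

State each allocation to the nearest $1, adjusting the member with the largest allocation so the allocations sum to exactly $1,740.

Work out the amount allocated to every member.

Orozco: $180 | Halvorsen: $456 | Chaudhri: $247 | Vance: $459 | Delacroix: $398

Sum of metered usage: 14,400.
Unrounded shares: Orozco 1,493/14,400 × $1,740 = 180.40; Halvorsen 3,777/14,400 × $1,740 = 456.39; Chaudhri 2,048/14,400 × $1,740 = 247.47; Vance 3,786/14,400 × $1,740 = 457.48; Delacroix 3,296/14,400 × $1,740 = 398.27.
At nearest $1: Orozco $180; Halvorsen $456; Chaudhri $247; Vance $457; Delacroix $398. Sum = $1,738.
Difference $1,740 − $1,738 = +$2 applied to largest allocation (Vance): Vance becomes $459.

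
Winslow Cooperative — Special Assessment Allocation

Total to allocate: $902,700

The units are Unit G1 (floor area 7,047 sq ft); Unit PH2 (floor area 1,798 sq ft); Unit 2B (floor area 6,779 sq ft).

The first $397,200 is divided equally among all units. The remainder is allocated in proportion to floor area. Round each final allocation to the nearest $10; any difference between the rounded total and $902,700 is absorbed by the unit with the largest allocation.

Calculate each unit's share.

Unit G1: $360,400; Unit PH2: $190,570; Unit 2B: $351,730

$397,200 shared equally gives $132,400 per unit.
Remainder $505,500 by floor area (total 15,624): Unit G1 227,999.14 → $228,000; Unit PH2 58,172.62 → $58,170; Unit 2B 219,328.25 → $219,330.
Totals: Unit G1 $132,400 + $228,000 = $360,400; Unit PH2 $132,400 + $58,170 = $190,570; Unit 2B $132,400 + $219,330 = $351,730.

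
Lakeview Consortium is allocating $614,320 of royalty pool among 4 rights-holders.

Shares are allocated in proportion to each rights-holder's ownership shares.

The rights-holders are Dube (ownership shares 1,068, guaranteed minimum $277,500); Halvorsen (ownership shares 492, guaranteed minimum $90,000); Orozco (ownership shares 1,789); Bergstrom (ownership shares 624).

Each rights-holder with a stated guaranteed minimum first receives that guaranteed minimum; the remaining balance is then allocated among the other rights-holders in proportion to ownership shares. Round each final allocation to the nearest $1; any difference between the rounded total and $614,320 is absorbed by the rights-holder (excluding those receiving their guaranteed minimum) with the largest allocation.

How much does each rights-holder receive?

Guaranteed amounts: Dube $277,500; Halvorsen $90,000. Remaining pool $246,820.
Remaining pool split over remaining ownership shares 2,413: Orozco 182,992.53 → $182,993; Bergstrom 63,827.47 → $63,827.

Dube: $277,500 | Halvorsen: $90,000 | Orozco: $182,993 | Bergstrom: $63,827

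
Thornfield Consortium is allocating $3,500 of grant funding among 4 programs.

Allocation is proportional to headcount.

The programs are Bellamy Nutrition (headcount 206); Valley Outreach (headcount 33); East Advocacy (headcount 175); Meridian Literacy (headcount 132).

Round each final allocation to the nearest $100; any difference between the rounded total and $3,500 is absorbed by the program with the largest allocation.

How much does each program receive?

Bellamy Nutrition: $1,400 | Valley Outreach: $200 | East Advocacy: $1,100 | Meridian Literacy: $800

Sum of headcount: 546.
Pro-rata amounts: Bellamy Nutrition 206/546 × $3,500 = 1,320.51; Valley Outreach 33/546 × $3,500 = 211.54; East Advocacy 175/546 × $3,500 = 1,121.79; Meridian Literacy 132/546 × $3,500 = 846.15.
After rounding ($100): Bellamy Nutrition $1,300; Valley Outreach $200; East Advocacy $1,100; Meridian Literacy $800. Sum = $3,400.
Difference $3,500 − $3,400 = +$100 applied to largest allocation (Bellamy Nutrition): Bellamy Nutrition becomes $1,400.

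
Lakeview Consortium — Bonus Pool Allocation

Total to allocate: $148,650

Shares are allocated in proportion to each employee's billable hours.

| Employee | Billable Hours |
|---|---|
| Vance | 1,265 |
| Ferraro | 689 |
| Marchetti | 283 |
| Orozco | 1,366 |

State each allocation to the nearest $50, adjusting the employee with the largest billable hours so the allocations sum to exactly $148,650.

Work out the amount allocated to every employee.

Sum of billable hours: 3,603.
Raw shares: Vance 1,265/3,603 × $148,650 = 52,190.47; Ferraro 689/3,603 × $148,650 = 28,426.27; Marchetti 283/3,603 × $148,650 = 11,675.81; Orozco 1,366/3,603 × $148,650 = 56,357.45.
After rounding ($50): Vance $52,200; Ferraro $28,450; Marchetti $11,700; Orozco $56,350. Sum = $148,700.
Difference $148,650 − $148,700 = −$50 applied to largest billable hours (Orozco): Orozco becomes $56,300.

Vance: $52,200; Ferraro: $28,450; Marchetti: $11,700; Orozco: $56,300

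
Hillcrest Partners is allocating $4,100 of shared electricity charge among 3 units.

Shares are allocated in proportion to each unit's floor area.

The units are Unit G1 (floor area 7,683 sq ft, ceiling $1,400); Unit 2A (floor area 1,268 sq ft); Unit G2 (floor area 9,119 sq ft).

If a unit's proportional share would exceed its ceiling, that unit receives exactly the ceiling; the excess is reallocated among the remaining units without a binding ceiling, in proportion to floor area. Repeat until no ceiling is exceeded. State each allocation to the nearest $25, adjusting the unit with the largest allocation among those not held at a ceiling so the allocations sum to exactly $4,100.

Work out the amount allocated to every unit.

Unit G1: $1,400 | Unit 2A: $325 | Unit G2: $2,375

Sum of floor area: 18,070.
Pro-rata shares before constraints: Unit G1 1,743.24; Unit 2A 287.70; Unit G2 2,069.06.
Cap binds for Unit G1 ($1,400); balance $2,700 reallocated over remaining floor area 10,387.
Shares after redistribution: Unit 2A 329.60 → $325; Unit G2 2,370.40 → $2,375.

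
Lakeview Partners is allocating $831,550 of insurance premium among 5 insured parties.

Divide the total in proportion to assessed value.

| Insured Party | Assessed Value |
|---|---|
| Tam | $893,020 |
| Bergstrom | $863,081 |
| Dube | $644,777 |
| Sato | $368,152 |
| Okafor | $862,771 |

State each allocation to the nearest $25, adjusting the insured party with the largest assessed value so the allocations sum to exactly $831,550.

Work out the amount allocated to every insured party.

Tam: $204,450 | Bergstrom: $197,625 | Dube: $147,625 | Sato: $84,300 | Okafor: $197,550

Combined assessed value = 893,020 + 863,081 + 644,777 + 368,152 + 862,771 = 3,631,801.
Unrounded shares: Tam 204,469.02; Bergstrom 197,614.08; Dube 147,630.42; Sato 84,293.38; Okafor 197,543.10.
Rounded to nearest $25: Tam $204,475; Bergstrom $197,625; Dube $147,625; Sato $84,300; Okafor $197,550. Sum = $831,575.
Difference $831,550 − $831,575 = −$25 applied to largest assessed value (Tam): Tam becomes $204,450.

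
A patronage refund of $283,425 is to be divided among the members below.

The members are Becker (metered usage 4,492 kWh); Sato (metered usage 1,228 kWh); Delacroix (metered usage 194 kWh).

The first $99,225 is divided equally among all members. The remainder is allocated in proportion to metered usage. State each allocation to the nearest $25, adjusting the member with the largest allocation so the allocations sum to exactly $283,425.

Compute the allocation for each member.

Becker: $172,975 · Sato: $71,325 · Delacroix: $39,125

$99,225 shared equally gives $33,075 per member.
Remainder $184,200 by metered usage (total 5,914): Becker 139,909.77 → $139,900; Sato 38,247.82 → $38,250; Delacroix 6,042.41 → $6,050.
Totals: Becker $33,075 + $139,900 = $172,975; Sato $33,075 + $38,250 = $71,325; Delacroix $33,075 + $6,050 = $39,125.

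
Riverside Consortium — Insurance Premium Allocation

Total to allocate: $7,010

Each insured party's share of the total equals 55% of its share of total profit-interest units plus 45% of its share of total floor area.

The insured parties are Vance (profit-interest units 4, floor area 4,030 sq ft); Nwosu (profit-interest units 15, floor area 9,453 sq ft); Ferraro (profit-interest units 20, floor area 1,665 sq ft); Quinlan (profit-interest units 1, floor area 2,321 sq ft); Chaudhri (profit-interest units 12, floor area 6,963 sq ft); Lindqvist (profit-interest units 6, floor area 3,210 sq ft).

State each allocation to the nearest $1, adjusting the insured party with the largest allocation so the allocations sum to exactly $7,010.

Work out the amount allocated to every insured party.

Totals — profit-interest units 58, floor area 27,642.
Blended shares (55% profit-interest units + 45% floor area): Vance 0.1035; Nwosu 0.2961; Ferraro 0.2168; Quinlan 0.0473; Chaudhri 0.2271; Lindqvist 0.1092.
Pro-rata amounts: Vance 725.80; Nwosu 2,075.89; Ferraro 1,519.49; Quinlan 331.35; Chaudhri 1,592.31; Lindqvist 765.17.
At nearest $1: Vance $726; Nwosu $2,076; Ferraro $1,519; Quinlan $331; Chaudhri $1,592; Lindqvist $765. Sum = $7,009.
Difference $7,010 − $7,009 = +$1 applied to largest allocation (Nwosu): Nwosu becomes $2,077.

Vance: $726; Nwosu: $2,077; Ferraro: $1,519; Quinlan: $331; Chaudhri: $1,592; Lindqvist: $765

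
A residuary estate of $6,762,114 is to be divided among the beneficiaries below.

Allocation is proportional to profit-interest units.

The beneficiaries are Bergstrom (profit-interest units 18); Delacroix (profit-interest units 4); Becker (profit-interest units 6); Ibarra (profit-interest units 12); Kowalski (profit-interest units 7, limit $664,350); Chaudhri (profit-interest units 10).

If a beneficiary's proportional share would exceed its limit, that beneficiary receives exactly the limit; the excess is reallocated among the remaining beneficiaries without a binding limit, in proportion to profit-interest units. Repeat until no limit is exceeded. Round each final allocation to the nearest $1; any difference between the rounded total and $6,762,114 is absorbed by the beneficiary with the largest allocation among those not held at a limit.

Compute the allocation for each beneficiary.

Sum of profit-interest units: 57.
Pro-rata shares before constraints: Bergstrom 2,135,404.42; Delacroix 474,534.32; Becker 711,801.47; Ibarra 1,423,602.95; Kowalski 830,435.05; Chaudhri 1,186,335.79.
Cap binds for Kowalski ($664,350); remaining pool $6,097,764 reallocated over remaining profit-interest units 50.
Redistributed shares: Bergstrom 2,195,195.04 → $2,195,195; Delacroix 487,821.12 → $487,821; Becker 731,731.68 → $731,732; Ibarra 1,463,463.36 → $1,463,463; Chaudhri 1,219,552.80 → $1,219,553.

Bergstrom: $2,195,195; Delacroix: $487,821; Becker: $731,732; Ibarra: $1,463,463; Kowalski: $664,350; Chaudhri: $1,219,553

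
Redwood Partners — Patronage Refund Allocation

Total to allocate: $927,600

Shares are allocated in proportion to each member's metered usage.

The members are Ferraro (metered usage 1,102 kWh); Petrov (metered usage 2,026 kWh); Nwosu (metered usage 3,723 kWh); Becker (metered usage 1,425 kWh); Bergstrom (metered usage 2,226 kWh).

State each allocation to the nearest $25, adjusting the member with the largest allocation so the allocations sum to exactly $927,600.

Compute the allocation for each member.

Total metered usage = 10,502.
Raw shares: Ferraro 1,102/10,502 × $927,600 = 97,335.29; Petrov 2,026/10,502 × $927,600 = 178,948.54; Nwosu 3,723/10,502 × $927,600 = 328,837.82; Becker 1,425/10,502 × $927,600 = 125,864.60; Bergstrom 2,226/10,502 × $927,600 = 196,613.75.
Rounded to nearest $25: Ferraro $97,325; Petrov $178,950; Nwosu $328,850; Becker $125,875; Bergstrom $196,625. Sum = $927,625.
Difference $927,600 − $927,625 = −$25 applied to largest allocation (Nwosu): Nwosu becomes $328,825.

Ferraro: $97,325 | Petrov: $178,950 | Nwosu: $328,825 | Becker: $125,875 | Bergstrom: $196,625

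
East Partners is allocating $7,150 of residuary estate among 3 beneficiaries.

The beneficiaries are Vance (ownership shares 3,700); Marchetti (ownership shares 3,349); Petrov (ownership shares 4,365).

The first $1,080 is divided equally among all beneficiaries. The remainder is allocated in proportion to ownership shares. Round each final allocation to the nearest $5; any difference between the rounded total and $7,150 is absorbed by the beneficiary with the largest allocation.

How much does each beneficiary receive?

Vance: $2,330; Marchetti: $2,140; Petrov: $2,680

First tranche $1,080 split equally: $360 each.
Remainder $6,070 by ownership shares (total 11,414): Vance 1,967.67 → $1,970; Marchetti 1,781.01 → $1,780; Petrov 2,321.32 → $2,320.
Totals: Vance $360 + $1,970 = $2,330; Marchetti $360 + $1,780 = $2,140; Petrov $360 + $2,320 = $2,680.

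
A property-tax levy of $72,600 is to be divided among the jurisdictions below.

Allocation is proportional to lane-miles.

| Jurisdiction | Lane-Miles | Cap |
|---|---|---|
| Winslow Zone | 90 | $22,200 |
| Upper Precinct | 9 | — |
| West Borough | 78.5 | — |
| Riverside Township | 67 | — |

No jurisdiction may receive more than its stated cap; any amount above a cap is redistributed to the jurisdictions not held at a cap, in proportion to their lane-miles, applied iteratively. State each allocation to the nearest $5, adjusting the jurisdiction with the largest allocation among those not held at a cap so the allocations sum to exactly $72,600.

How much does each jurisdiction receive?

Winslow Zone: $22,200; Upper Precinct: $2,935; West Borough: $25,610; Riverside Township: $21,855

Total lane-miles = 244.5.
Pro-rata shares before constraints: Winslow Zone 26,723.93; Upper Precinct 2,672.39; West Borough 23,309.20; Riverside Township 19,894.48.
Cap binds for Winslow Zone ($22,200); remaining pool $50,400 reallocated over remaining lane-miles 154.5.
Shares after redistribution: Upper Precinct 2,935.92 → $2,935; West Borough 25,607.77 → $25,610; Riverside Township 21,856.31 → $21,855.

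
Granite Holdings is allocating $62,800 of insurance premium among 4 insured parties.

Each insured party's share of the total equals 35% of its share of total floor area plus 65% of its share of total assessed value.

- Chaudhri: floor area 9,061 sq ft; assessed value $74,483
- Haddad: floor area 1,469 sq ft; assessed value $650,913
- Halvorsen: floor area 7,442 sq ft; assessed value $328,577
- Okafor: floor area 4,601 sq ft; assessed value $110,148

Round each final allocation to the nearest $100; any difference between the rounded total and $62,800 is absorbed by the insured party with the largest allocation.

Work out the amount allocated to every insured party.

Totals — floor area 22,573, assessed value 1,164,121.
Blended shares (35% floor area + 65% assessed value): Chaudhri 0.1821; Haddad 0.3862; Halvorsen 0.2989; Okafor 0.1328.
Proportional shares: Chaudhri 11,434.72; Haddad 24,254.73; Halvorsen 18,768.08; Okafor 8,342.48.
After rounding ($100): Chaudhri $11,400; Haddad $24,300; Halvorsen $18,800; Okafor $8,300. Sum = $62,800.
Rounded total matches; no reconciliation needed.

Chaudhri: $11,400 | Haddad: $24,300 | Halvorsen: $18,800 | Okafor: $8,300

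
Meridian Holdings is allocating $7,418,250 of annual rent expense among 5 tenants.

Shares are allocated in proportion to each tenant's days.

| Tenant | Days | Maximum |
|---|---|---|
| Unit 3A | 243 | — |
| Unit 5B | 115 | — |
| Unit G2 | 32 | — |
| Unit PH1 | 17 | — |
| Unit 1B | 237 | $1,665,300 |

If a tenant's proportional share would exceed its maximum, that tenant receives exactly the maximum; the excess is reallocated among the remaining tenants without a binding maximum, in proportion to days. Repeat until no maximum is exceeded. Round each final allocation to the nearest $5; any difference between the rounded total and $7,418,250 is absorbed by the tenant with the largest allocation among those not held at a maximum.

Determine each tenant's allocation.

Unit 3A: $3,434,810; Unit 5B: $1,625,525; Unit G2: $452,320; Unit PH1: $240,295; Unit 1B: $1,665,300

Total days = 644.
Pro-rata shares before constraints: Unit 3A 2,799,122.28; Unit 5B 1,324,687.50; Unit G2 368,608.70; Unit PH1 195,823.37; Unit 1B 2,730,008.15.
Cap binds for Unit 1B ($1,665,300); remaining pool $5,752,950 reallocated over remaining days 407.
Shares after redistribution: Unit 3A 3,434,807.99 → $3,434,810; Unit 5B 1,625,526.41 → $1,625,525; Unit G2 452,320.39 → $452,320; Unit PH1 240,295.21 → $240,295.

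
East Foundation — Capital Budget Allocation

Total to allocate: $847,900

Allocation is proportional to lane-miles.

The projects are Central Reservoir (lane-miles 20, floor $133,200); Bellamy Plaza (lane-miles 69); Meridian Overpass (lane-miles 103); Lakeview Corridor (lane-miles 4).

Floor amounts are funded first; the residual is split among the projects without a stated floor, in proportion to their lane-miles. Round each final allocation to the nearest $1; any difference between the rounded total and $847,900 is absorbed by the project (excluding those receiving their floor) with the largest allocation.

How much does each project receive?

Guaranteed amounts: Central Reservoir $133,200. Balance $714,700.
Balance split over remaining lane-miles 176: Bellamy Plaza 280,194.89 → $280,195; Meridian Overpass 418,261.93 → $418,262; Lakeview Corridor 16,243.18 → $16,243.

Central Reservoir: $133,200; Bellamy Plaza: $280,195; Meridian Overpass: $418,262; Lakeview Corridor: $16,243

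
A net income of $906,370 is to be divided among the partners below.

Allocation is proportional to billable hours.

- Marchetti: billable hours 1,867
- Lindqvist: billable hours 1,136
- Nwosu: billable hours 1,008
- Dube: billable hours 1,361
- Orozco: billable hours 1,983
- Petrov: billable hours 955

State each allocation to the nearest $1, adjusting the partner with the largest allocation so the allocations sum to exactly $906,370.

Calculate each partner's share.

Marchetti: $203,633; Lindqvist: $123,903; Nwosu: $109,942; Dube: $148,444; Orozco: $216,286; Petrov: $104,162

Total billable hours = 8,310.
Pro-rata amounts: Marchetti 1,867/8,310 × $906,370 = 203,633.31; Lindqvist 1,136/8,310 × $906,370 = 123,903.29; Nwosu 1,008/8,310 × $906,370 = 109,942.35; Dube 1,361/8,310 × $906,370 = 148,443.99; Orozco 1,983/8,310 × $906,370 = 216,285.40; Petrov 955/8,310 × $906,370 = 104,161.65.
Rounded to nearest $1: Marchetti $203,633; Lindqvist $123,903; Nwosu $109,942; Dube $148,444; Orozco $216,285; Petrov $104,162. Sum = $906,369.
Difference $906,370 − $906,369 = +$1 applied to largest allocation (Orozco): Orozco becomes $216,286.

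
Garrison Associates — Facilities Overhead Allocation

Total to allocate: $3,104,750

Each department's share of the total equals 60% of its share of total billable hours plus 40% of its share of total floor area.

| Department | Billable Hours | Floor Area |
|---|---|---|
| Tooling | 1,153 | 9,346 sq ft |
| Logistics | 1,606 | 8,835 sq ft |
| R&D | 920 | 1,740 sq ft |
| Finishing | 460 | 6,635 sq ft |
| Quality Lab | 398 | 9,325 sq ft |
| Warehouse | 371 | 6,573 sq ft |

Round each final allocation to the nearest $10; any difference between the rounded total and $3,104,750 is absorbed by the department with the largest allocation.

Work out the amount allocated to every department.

Tooling: $711,020 · Logistics: $868,010 · R&D: $400,090 · Finishing: $368,690 · Quality Lab: $423,850 · Warehouse: $333,090

Totals — billable hours 4,908, floor area 42,454.
Composite weights (60% billable hours + 40% floor area): Tooling 0.2290; Logistics 0.2796; R&D 0.1289; Finishing 0.1187; Quality Lab 0.1365; Warehouse 0.1073.
Unrounded shares: Tooling 711,022.55; Logistics 868,012.21; R&D 400,089.43; Finishing 368,687.33; Quality Lab 423,845.13; Warehouse 333,093.36.
At nearest $10: Tooling $711,020; Logistics $868,010; R&D $400,090; Finishing $368,690; Quality Lab $423,850; Warehouse $333,090. Sum = $3,104,750.
No rounding difference to absorb.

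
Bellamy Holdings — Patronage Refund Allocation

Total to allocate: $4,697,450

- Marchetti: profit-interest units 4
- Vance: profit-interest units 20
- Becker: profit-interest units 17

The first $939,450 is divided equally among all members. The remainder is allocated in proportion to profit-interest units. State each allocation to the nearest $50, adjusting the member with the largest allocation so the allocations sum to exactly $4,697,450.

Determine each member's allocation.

Marchetti: $679,800 | Vance: $2,146,300 | Becker: $1,871,350

$939,450 shared equally gives $313,150 per member.
Remainder $3,758,000 by profit-interest units (total 41): Marchetti 366,634.15 → $366,650; Vance 1,833,170.73 → $1,833,150; Becker 1,558,195.12 → $1,558,200.
Totals: Marchetti $313,150 + $366,650 = $679,800; Vance $313,150 + $1,833,150 = $2,146,300; Becker $313,150 + $1,558,200 = $1,871,350.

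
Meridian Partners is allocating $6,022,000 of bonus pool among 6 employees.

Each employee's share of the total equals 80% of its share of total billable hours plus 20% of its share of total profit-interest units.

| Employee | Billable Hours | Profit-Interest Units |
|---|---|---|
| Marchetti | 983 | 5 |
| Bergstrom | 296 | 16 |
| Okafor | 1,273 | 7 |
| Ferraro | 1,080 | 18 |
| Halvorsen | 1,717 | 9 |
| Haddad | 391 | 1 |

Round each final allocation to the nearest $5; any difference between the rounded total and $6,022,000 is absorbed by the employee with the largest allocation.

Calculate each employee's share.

Marchetti: $932,570 · Bergstrom: $592,550 · Okafor: $1,218,985 · Ferraro: $1,293,575 · Halvorsen: $1,634,645 · Haddad: $349,675

Totals — billable hours 5,740, profit-interest units 56.
Blended shares (80% billable hours + 20% profit-interest units): Marchetti 0.1549; Bergstrom 0.0984; Okafor 0.2024; Ferraro 0.2148; Halvorsen 0.2714; Haddad 0.0581.
Unrounded shares: Marchetti 932,570.70; Bergstrom 592,548.01; Okafor 1,218,982.89; Ferraro 1,293,575.96; Halvorsen 1,634,647.77; Haddad 349,674.67.
At nearest $5: Marchetti $932,570; Bergstrom $592,550; Okafor $1,218,985; Ferraro $1,293,575; Halvorsen $1,634,650; Haddad $349,675. Sum = $6,022,005.
Difference $6,022,000 − $6,022,005 = −$5 applied to largest allocation (Halvorsen): Halvorsen becomes $1,634,645.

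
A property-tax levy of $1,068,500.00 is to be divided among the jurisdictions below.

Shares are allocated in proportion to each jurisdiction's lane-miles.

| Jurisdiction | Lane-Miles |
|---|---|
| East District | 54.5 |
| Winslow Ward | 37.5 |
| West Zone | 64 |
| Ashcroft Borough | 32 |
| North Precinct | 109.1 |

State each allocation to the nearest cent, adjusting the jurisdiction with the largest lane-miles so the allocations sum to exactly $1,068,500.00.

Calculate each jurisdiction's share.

East District: $196,005.55; Winslow Ward: $134,866.21; West Zone: $230,171.66; Ashcroft Borough: $115,085.83; North Precinct: $392,370.75

Sum of lane-miles: 54.5 + 37.5 + 64 + 32 + 109.1 = 297.1.
Proportional shares: East District 196,005.5537; Winslow Ward 134,866.2067; West Zone 230,171.6594; Ashcroft Borough 115,085.8297; North Precinct 392,370.7506.
At nearest cent: East District $196,005.55; Winslow Ward $134,866.21; West Zone $230,171.66; Ashcroft Borough $115,085.83; North Precinct $392,370.75. Sum = $1,068,500.00.
No rounding difference to absorb.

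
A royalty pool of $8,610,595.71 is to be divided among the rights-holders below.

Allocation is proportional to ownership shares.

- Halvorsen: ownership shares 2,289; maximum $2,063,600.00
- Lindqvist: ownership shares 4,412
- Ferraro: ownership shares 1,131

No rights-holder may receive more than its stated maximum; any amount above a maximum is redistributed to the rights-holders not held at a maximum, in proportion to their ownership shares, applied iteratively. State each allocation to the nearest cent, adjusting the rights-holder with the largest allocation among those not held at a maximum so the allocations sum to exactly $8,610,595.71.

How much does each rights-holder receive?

Halvorsen: $2,063,600.00 | Lindqvist: $5,211,139.29 | Ferraro: $1,335,856.42

Combined ownership shares = 7,832.
Unconstrained shares: Halvorsen 2,516,554.3386; Lindqvist 4,850,606.2656; Ferraro 1,243,435.1057.
Cap binds for Halvorsen ($2,063,600.00); balance $6,546,995.71 reallocated over remaining ownership shares 5,543.
Shares after redistribution: Lindqvist 5,211,139.2878 → $5,211,139.29; Ferraro 1,335,856.4222 → $1,335,856.42.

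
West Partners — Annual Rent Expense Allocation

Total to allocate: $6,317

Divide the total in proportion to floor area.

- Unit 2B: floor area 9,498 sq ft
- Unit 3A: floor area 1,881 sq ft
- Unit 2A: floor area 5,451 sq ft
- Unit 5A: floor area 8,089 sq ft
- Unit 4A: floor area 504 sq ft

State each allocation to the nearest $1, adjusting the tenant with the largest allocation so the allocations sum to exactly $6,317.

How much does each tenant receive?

Unit 2B: $2,361 | Unit 3A: $467 | Unit 2A: $1,354 | Unit 5A: $2,010 | Unit 4A: $125

Combined floor area = 25,423.
Proportional shares: Unit 2B 9,498/25,423 × $6,317 = 2,360.02; Unit 3A 1,881/25,423 × $6,317 = 467.38; Unit 2A 5,451/25,423 × $6,317 = 1,354.44; Unit 5A 8,089/25,423 × $6,317 = 2,009.92; Unit 4A 504/25,423 × $6,317 = 125.23.
Rounded to nearest $1: Unit 2B $2,360; Unit 3A $467; Unit 2A $1,354; Unit 5A $2,010; Unit 4A $125. Sum = $6,316.
Difference $6,317 − $6,316 = +$1 applied to largest allocation (Unit 2B): Unit 2B becomes $2,361.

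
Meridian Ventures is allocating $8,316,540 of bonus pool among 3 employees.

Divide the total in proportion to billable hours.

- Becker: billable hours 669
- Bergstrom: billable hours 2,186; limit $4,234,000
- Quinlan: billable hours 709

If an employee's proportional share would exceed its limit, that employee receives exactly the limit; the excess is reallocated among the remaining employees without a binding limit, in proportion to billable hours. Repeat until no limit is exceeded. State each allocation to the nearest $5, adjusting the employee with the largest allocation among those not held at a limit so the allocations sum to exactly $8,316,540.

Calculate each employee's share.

Becker: $1,982,015 | Bergstrom: $4,234,000 | Quinlan: $2,100,525

Sum of billable hours: 3,564.
Proportional shares (ignoring caps): Becker 1,561,101.36; Bergstrom 5,100,997.88; Quinlan 1,654,440.76.
Capped: Bergstrom ($4,234,000); residual $4,082,540 reallocated over remaining billable hours 1,378.
Shares after redistribution: Becker 1,982,016.88 → $1,982,015; Quinlan 2,100,523.12 → $2,100,525.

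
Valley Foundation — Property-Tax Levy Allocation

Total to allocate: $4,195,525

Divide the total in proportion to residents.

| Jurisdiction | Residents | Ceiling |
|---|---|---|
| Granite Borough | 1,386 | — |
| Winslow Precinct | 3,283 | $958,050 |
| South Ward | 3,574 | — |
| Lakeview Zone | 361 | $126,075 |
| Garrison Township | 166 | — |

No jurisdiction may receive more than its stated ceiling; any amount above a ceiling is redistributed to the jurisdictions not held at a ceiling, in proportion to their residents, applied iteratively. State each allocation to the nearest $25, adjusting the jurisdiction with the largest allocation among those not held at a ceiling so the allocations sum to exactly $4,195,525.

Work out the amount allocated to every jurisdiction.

Granite Borough: $841,275; Winslow Precinct: $958,050; South Ward: $2,169,375; Lakeview Zone: $126,075; Garrison Township: $100,750

Sum of residents: 8,770.
Unconstrained shares: Granite Borough 663,055.60; Winslow Precinct 1,570,571.10; South Ward 1,709,784.08; Lakeview Zone 172,700.63; Garrison Township 79,413.59.
Held at cap: Winslow Precinct ($958,050), Lakeview Zone ($126,075); residual $3,111,400 reallocated over remaining residents 5,126.
Shares after redistribution: Granite Borough 841,279.83 → $841,275; South Ward 2,169,360.83 → $2,169,350; Garrison Township 100,759.34 → $100,750.
Rounding difference +$25 applied to South Ward → $2,169,375.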